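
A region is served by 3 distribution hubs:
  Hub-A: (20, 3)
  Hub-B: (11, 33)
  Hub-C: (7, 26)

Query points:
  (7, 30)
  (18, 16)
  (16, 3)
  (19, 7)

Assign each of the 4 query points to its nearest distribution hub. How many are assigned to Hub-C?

(7, 30) — d² to each: Hub-A:898, Hub-B:25, Hub-C:16 → nearest is Hub-C
(18, 16) — d² to each: Hub-A:173, Hub-B:338, Hub-C:221 → nearest is Hub-A
(16, 3) — d² to each: Hub-A:16, Hub-B:925, Hub-C:610 → nearest is Hub-A
(19, 7) — d² to each: Hub-A:17, Hub-B:740, Hub-C:505 → nearest is Hub-A
1 of the 4 points has Hub-C as nearest.

1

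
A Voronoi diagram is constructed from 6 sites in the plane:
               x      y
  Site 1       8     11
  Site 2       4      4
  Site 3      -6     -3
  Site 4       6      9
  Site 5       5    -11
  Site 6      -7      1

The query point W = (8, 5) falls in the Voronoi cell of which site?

Site 2

Squared Euclidean distances:
d²(W, Site 1) = (8−8)² + (5−11)² = 0 + 36 = 36
d²(W, Site 2) = (8−4)² + (5−4)² = 16 + 1 = 17
d²(W, Site 3) = (8−(-6))² + (5−(-3))² = 196 + 64 = 260
d²(W, Site 4) = (8−6)² + (5−9)² = 4 + 16 = 20
d²(W, Site 5) = (8−5)² + (5−(-11))² = 9 + 256 = 265
d²(W, Site 6) = (8−(-7))² + (5−1)² = 225 + 16 = 241
Site 2 is nearest.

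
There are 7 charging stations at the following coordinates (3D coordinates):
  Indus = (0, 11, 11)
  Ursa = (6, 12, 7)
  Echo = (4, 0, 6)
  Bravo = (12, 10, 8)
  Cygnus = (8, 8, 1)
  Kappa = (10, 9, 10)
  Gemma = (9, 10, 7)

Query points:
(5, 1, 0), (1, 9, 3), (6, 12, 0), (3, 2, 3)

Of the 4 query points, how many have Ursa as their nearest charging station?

1

(5, 1, 0) — d² to each: Indus:246, Ursa:171, Echo:38, Bravo:194, Cygnus:59, Kappa:189, Gemma:146 → nearest is Echo
(1, 9, 3) — d² to each: Indus:69, Ursa:50, Echo:99, Bravo:147, Cygnus:54, Kappa:130, Gemma:81 → nearest is Ursa
(6, 12, 0) — d² to each: Indus:158, Ursa:49, Echo:184, Bravo:104, Cygnus:21, Kappa:125, Gemma:62 → nearest is Cygnus
(3, 2, 3) — d² to each: Indus:154, Ursa:125, Echo:14, Bravo:170, Cygnus:65, Kappa:147, Gemma:116 → nearest is Echo
1 of the 4 points has Ursa as nearest.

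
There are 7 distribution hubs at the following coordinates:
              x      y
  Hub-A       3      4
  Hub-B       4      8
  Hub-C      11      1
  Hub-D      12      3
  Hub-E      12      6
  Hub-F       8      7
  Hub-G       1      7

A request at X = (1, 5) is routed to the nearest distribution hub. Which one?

Squared Euclidean distances:
d²(X, Hub-A) = (1−3)² + (5−4)² = 4 + 1 = 5
d²(X, Hub-B) = (1−4)² + (5−8)² = 9 + 9 = 18
d²(X, Hub-C) = (1−11)² + (5−1)² = 100 + 16 = 116
d²(X, Hub-D) = (1−12)² + (5−3)² = 121 + 4 = 125
d²(X, Hub-E) = (1−12)² + (5−6)² = 121 + 1 = 122
d²(X, Hub-F) = (1−8)² + (5−7)² = 49 + 4 = 53
d²(X, Hub-G) = (1−1)² + (5−7)² = 0 + 4 = 4
The smallest is to Hub-G, so X lies in the Voronoi region of Hub-G.

Hub-G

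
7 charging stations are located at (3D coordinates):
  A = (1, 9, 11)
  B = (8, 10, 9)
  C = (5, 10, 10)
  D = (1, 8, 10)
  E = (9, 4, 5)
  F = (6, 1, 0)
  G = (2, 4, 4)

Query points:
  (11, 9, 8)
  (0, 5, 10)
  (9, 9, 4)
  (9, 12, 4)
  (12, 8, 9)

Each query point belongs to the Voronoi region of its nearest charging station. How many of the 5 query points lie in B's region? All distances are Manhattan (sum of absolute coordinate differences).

(11, 9, 8) — d to each: A:13, B:5, C:9, D:13, E:10, F:21, G:18 → nearest is B
(0, 5, 10) — d to each: A:6, B:14, C:10, D:4, E:15, F:20, G:9 → nearest is D
(9, 9, 4) — d to each: A:15, B:7, C:11, D:15, E:6, F:15, G:12 → nearest is E
(9, 12, 4) — d to each: A:18, B:8, C:12, D:18, E:9, F:18, G:15 → nearest is B
(12, 8, 9) — d to each: A:14, B:6, C:10, D:12, E:11, F:22, G:19 → nearest is B
3 of the 5 points have B as nearest.

3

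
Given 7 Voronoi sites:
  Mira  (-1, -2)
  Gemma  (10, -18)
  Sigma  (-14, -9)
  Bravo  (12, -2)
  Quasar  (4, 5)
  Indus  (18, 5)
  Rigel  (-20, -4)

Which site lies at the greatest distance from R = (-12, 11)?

Gemma

Since √ is increasing, it suffices to compare squared distances:
d²(R, Mira) = (-12−(-1))² + (11−(-2))² = 121 + 169 = 290
d²(R, Gemma) = (-12−10)² + (11−(-18))² = 484 + 841 = 1325
d²(R, Sigma) = (-12−(-14))² + (11−(-9))² = 4 + 400 = 404
d²(R, Bravo) = (-12−12)² + (11−(-2))² = 576 + 169 = 745
d²(R, Quasar) = (-12−4)² + (11−5)² = 256 + 36 = 292
d²(R, Indus) = (-12−18)² + (11−5)² = 900 + 36 = 936
d²(R, Rigel) = (-12−(-20))² + (11−(-4))² = 64 + 225 = 289
The largest is to Gemma.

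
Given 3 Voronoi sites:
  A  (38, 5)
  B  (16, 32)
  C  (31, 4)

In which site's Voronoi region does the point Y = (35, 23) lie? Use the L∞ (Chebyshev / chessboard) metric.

d(Y,A) = max(3, 18) = 18
d(Y,B) = max(19, 9) = 19
d(Y,C) = max(4, 19) = 19
A is nearest.

A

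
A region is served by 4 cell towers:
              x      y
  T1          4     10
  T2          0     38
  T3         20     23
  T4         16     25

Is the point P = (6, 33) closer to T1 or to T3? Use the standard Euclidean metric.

Compare squared distances:
|PT1|² = (6−4)² + (33−10)² = 4 + 529 = 533
|PT3|² = (6−20)² + (33−23)² = 196 + 100 = 296
533 > 296, so T3 is closer.

T3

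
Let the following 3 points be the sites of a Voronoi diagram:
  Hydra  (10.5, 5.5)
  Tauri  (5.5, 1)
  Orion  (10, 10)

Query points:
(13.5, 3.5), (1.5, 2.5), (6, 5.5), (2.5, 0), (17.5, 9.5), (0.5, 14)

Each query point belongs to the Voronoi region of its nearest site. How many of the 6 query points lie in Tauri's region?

(13.5, 3.5) — d² to each: Hydra:13, Tauri:70.25, Orion:54.5 → nearest is Hydra
(1.5, 2.5) — d² to each: Hydra:90, Tauri:18.25, Orion:128.5 → nearest is Tauri
(6, 5.5) — d² to each: Hydra:20.25, Tauri:20.5, Orion:36.25 → nearest is Hydra
(2.5, 0) — d² to each: Hydra:94.25, Tauri:10, Orion:156.25 → nearest is Tauri
(17.5, 9.5) — d² to each: Hydra:65, Tauri:216.25, Orion:56.5 → nearest is Orion
(0.5, 14) — d² to each: Hydra:172.25, Tauri:194, Orion:106.25 → nearest is Orion
2 of the 6 points have Tauri as nearest.

2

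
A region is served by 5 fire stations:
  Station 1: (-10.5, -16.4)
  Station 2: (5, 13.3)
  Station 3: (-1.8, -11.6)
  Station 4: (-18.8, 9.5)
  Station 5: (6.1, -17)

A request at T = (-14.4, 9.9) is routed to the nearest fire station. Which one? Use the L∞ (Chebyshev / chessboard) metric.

Station 4

d(T, Station 1) = max(3.9, 26.3) = 26.3
d(T, Station 2) = max(19.4, 3.4) = 19.4
d(T, Station 3) = max(12.6, 21.5) = 21.5
d(T, Station 4) = max(4.4, 0.4) = 4.4
d(T, Station 5) = max(20.5, 26.9) = 26.9
The smallest is to Station 4, so T lies in the Voronoi region of Station 4.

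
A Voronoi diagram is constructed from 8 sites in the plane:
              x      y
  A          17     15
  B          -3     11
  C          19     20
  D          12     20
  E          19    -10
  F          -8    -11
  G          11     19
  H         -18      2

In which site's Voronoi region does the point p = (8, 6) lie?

Compare squared distances (the ordering matches that of the actual distances):
|pA|² = (8−17)² + (6−15)² = 81 + 81 = 162
|pB|² = (8−(-3))² + (6−11)² = 121 + 25 = 146
|pC|² = (8−19)² + (6−20)² = 121 + 196 = 317
|pD|² = (8−12)² + (6−20)² = 16 + 196 = 212
|pE|² = (8−19)² + (6−(-10))² = 121 + 256 = 377
|pF|² = (8−(-8))² + (6−(-11))² = 256 + 289 = 545
|pG|² = (8−11)² + (6−19)² = 9 + 169 = 178
|pH|² = (8−(-18))² + (6−2)² = 676 + 16 = 692
Minimum is at B.

B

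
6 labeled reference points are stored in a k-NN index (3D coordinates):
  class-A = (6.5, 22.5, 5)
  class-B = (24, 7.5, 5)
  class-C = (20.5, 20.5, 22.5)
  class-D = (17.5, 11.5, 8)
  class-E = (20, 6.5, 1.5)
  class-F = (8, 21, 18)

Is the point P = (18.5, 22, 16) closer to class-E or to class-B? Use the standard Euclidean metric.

Compare squared distances:
d²(P, class-E) = (18.5−20)² + (22−6.5)² + (16−1.5)² = 2.25 + 240.25 + 210.25 = 452.75
d²(P, class-B) = (18.5−24)² + (22−7.5)² + (16−5)² = 30.25 + 210.25 + 121 = 361.5
452.75 > 361.5, so class-B is closer.

class-B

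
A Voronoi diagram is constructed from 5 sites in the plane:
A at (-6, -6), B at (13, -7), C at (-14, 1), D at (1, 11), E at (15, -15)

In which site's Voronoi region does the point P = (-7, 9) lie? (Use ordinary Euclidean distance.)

D

Compare squared distances (the ordering matches that of the actual distances):
|PA|² = (-7−(-6))² + (9−(-6))² = 1 + 225 = 226
|PB|² = (-7−13)² + (9−(-7))² = 400 + 256 = 656
|PC|² = (-7−(-14))² + (9−1)² = 49 + 64 = 113
|PD|² = (-7−1)² + (9−11)² = 64 + 4 = 68
|PE|² = (-7−15)² + (9−(-15))² = 484 + 576 = 1060
D is nearest.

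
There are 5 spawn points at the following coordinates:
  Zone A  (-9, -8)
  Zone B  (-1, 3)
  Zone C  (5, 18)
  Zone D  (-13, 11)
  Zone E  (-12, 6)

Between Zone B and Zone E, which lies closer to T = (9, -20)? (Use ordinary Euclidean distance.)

Compare squared distances:
d²(T, Zone B) = (9−(-1))² + (-20−3)² = 100 + 529 = 629
d²(T, Zone E) = (9−(-12))² + (-20−6)² = 441 + 676 = 1117
629 < 1117, so Zone B is closer.

Zone B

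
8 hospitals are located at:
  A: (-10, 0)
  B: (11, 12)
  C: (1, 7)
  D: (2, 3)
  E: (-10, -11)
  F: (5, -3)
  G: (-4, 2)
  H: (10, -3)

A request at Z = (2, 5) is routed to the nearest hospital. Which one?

D

Since √ is increasing, it suffices to compare squared distances:
|ZA|² = 144 + 25 = 169
|ZB|² = 81 + 49 = 130
|ZC|² = 1 + 4 = 5
|ZD|² = 0 + 4 = 4
|ZE|² = 144 + 256 = 400
|ZF|² = 9 + 64 = 73
|ZG|² = 36 + 9 = 45
|ZH|² = 64 + 64 = 128
Minimum is at D.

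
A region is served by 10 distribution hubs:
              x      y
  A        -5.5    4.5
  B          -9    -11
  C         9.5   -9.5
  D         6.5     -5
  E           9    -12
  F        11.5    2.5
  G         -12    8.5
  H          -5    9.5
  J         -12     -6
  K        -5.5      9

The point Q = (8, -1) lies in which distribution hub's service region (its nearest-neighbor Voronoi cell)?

Since √ is increasing, it suffices to compare squared distances:
|QA|² = 182.25 + 30.25 = 212.5
|QB|² = 289 + 100 = 389
|QC|² = 2.25 + 72.25 = 74.5
|QD|² = 2.25 + 16 = 18.25
|QE|² = 1 + 121 = 122
|QF|² = 12.25 + 12.25 = 24.5
|QG|² = 400 + 90.25 = 490.25
|QH|² = 169 + 110.25 = 279.25
|QJ|² = 400 + 25 = 425
|QK|² = 182.25 + 100 = 282.25
D is nearest.

D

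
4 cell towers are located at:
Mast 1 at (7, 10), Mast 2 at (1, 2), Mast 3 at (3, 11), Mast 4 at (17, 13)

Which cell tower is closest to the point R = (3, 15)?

Compare squared distances (the ordering matches that of the actual distances):
d²(R, Mast 1) = (3−7)² + (15−10)² = 16 + 25 = 41
d²(R, Mast 2) = (3−1)² + (15−2)² = 4 + 169 = 173
d²(R, Mast 3) = (3−3)² + (15−11)² = 0 + 16 = 16
d²(R, Mast 4) = (3−17)² + (15−13)² = 196 + 4 = 200
Mast 3 is nearest.

Mast 3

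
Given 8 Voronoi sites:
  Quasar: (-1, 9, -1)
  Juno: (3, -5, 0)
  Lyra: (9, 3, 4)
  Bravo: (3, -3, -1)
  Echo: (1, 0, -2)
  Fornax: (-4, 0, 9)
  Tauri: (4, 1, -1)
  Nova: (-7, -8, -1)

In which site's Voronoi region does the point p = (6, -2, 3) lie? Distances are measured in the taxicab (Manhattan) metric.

d(p, Quasar) = 7 + 11 + 4 = 22
d(p, Juno) = 3 + 3 + 3 = 9
d(p, Lyra) = 3 + 5 + 1 = 9
d(p, Bravo) = 3 + 1 + 4 = 8
d(p, Echo) = 5 + 2 + 5 = 12
d(p, Fornax) = 10 + 2 + 6 = 18
d(p, Tauri) = 2 + 3 + 4 = 9
d(p, Nova) = 13 + 6 + 4 = 23
The smallest is to Bravo, so p lies in the Voronoi region of Bravo.

Bravo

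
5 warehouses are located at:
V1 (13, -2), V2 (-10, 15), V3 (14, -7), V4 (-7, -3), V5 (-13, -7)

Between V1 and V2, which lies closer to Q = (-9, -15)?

V1

Compare squared distances:
|QV1|² = (-9−13)² + (-15−(-2))² = 484 + 169 = 653
|QV2|² = (-9−(-10))² + (-15−15)² = 1 + 900 = 901
653 < 901, so V1 is closer.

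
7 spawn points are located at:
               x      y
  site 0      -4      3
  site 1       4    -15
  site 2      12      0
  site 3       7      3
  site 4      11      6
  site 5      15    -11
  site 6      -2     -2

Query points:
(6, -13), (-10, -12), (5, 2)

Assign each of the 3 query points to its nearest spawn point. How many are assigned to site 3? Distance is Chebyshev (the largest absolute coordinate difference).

(6, -13) — d to each: site 0:16, site 1:2, site 2:13, site 3:16, site 4:19, site 5:9, site 6:11 → nearest is site 1
(-10, -12) — d to each: site 0:15, site 1:14, site 2:22, site 3:17, site 4:21, site 5:25, site 6:10 → nearest is site 6
(5, 2) — d to each: site 0:9, site 1:17, site 2:7, site 3:2, site 4:6, site 5:13, site 6:7 → nearest is site 3
1 of the 3 points has site 3 as nearest.

1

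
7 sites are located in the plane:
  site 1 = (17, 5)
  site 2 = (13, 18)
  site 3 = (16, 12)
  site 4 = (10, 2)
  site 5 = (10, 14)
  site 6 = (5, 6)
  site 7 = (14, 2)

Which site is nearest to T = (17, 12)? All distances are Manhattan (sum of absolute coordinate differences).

site 3

d(T, site 1) = 0 + 7 = 7
d(T, site 2) = 4 + 6 = 10
d(T, site 3) = 1 + 0 = 1
d(T, site 4) = 7 + 10 = 17
d(T, site 5) = 7 + 2 = 9
d(T, site 6) = 12 + 6 = 18
d(T, site 7) = 3 + 10 = 13
The smallest is to site 3, so T lies in the Voronoi region of site 3.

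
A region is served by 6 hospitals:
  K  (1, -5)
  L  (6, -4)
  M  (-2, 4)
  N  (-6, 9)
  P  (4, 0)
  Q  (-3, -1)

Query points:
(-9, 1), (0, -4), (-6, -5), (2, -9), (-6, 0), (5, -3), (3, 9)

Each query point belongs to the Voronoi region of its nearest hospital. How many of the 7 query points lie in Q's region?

3

(-9, 1) — d² to each: K:136, L:250, M:58, N:73, P:170, Q:40 → nearest is Q
(0, -4) — d² to each: K:2, L:36, M:68, N:205, P:32, Q:18 → nearest is K
(-6, -5) — d² to each: K:49, L:145, M:97, N:196, P:125, Q:25 → nearest is Q
(2, -9) — d² to each: K:17, L:41, M:185, N:388, P:85, Q:89 → nearest is K
(-6, 0) — d² to each: K:74, L:160, M:32, N:81, P:100, Q:10 → nearest is Q
(5, -3) — d² to each: K:20, L:2, M:98, N:265, P:10, Q:68 → nearest is L
(3, 9) — d² to each: K:200, L:178, M:50, N:81, P:82, Q:136 → nearest is M
3 of the 7 points have Q as nearest.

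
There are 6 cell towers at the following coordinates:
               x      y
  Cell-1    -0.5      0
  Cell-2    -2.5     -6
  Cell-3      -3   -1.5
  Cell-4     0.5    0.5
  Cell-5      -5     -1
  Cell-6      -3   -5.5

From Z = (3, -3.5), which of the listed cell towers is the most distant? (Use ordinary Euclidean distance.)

Cell-5

Since √ is increasing, it suffices to compare squared distances:
d²(Z, Cell-1) = (3−(-0.5))² + (-3.5−0)² = 12.25 + 12.25 = 24.5
d²(Z, Cell-2) = (3−(-2.5))² + (-3.5−(-6))² = 30.25 + 6.25 = 36.5
d²(Z, Cell-3) = (3−(-3))² + (-3.5−(-1.5))² = 36 + 4 = 40
d²(Z, Cell-4) = (3−0.5)² + (-3.5−0.5)² = 6.25 + 16 = 22.25
d²(Z, Cell-5) = (3−(-5))² + (-3.5−(-1))² = 64 + 6.25 = 70.25
d²(Z, Cell-6) = (3−(-3))² + (-3.5−(-5.5))² = 36 + 4 = 40
The largest is to Cell-5.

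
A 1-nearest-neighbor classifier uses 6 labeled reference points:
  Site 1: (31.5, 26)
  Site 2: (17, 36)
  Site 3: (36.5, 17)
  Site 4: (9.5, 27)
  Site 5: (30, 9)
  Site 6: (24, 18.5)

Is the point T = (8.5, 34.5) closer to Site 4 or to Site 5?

Site 4

Compare squared distances:
d²(T, Site 4) = (8.5−9.5)² + (34.5−27)² = 1 + 56.25 = 57.25
d²(T, Site 5) = (8.5−30)² + (34.5−9)² = 462.25 + 650.25 = 1112.5
57.25 < 1112.5, so Site 4 is closer.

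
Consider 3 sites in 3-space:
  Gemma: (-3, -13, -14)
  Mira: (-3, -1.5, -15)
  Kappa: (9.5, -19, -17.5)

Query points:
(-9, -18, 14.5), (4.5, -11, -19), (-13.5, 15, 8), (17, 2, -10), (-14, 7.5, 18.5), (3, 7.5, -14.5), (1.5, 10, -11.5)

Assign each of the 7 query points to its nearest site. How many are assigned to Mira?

5

(-9, -18, 14.5) — d² to each: Gemma:873.25, Mira:1178.5, Kappa:1367.25 → nearest is Gemma
(4.5, -11, -19) — d² to each: Gemma:85.25, Mira:162.5, Kappa:91.25 → nearest is Gemma
(-13.5, 15, 8) — d² to each: Gemma:1378.25, Mira:911.5, Kappa:2335.25 → nearest is Mira
(17, 2, -10) — d² to each: Gemma:641, Mira:437.25, Kappa:553.5 → nearest is Mira
(-14, 7.5, 18.5) — d² to each: Gemma:1597.5, Mira:1324.25, Kappa:2550.5 → nearest is Mira
(3, 7.5, -14.5) — d² to each: Gemma:456.5, Mira:117.25, Kappa:753.5 → nearest is Mira
(1.5, 10, -11.5) — d² to each: Gemma:555.5, Mira:164.75, Kappa:941 → nearest is Mira
5 of the 7 points have Mira as nearest.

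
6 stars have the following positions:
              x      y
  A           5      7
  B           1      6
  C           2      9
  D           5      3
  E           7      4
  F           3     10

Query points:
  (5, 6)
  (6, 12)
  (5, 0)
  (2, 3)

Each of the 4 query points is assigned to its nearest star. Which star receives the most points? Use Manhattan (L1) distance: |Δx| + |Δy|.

(5, 6) — d to each: A:1, B:4, C:6, D:3, E:4, F:6 → nearest is A
(6, 12) — d to each: A:6, B:11, C:7, D:10, E:9, F:5 → nearest is F
(5, 0) — d to each: A:7, B:10, C:12, D:3, E:6, F:12 → nearest is D
(2, 3) — d to each: A:7, B:4, C:6, D:3, E:6, F:8 → nearest is D
Tally — A:1, D:2, F:1. D captures the most (2).

D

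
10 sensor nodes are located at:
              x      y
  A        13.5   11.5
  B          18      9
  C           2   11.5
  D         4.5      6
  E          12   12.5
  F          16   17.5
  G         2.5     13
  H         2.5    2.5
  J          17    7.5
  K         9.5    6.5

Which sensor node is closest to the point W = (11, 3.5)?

K

Compare squared distances (the ordering matches that of the actual distances):
|WA|² = (11−13.5)² + (3.5−11.5)² = 6.25 + 64 = 70.25
|WB|² = (11−18)² + (3.5−9)² = 49 + 30.25 = 79.25
|WC|² = (11−2)² + (3.5−11.5)² = 81 + 64 = 145
|WD|² = (11−4.5)² + (3.5−6)² = 42.25 + 6.25 = 48.5
|WE|² = (11−12)² + (3.5−12.5)² = 1 + 81 = 82
|WF|² = (11−16)² + (3.5−17.5)² = 25 + 196 = 221
|WG|² = (11−2.5)² + (3.5−13)² = 72.25 + 90.25 = 162.5
|WH|² = (11−2.5)² + (3.5−2.5)² = 72.25 + 1 = 73.25
|WJ|² = (11−17)² + (3.5−7.5)² = 36 + 16 = 52
|WK|² = (11−9.5)² + (3.5−6.5)² = 2.25 + 9 = 11.25
Minimum is at K.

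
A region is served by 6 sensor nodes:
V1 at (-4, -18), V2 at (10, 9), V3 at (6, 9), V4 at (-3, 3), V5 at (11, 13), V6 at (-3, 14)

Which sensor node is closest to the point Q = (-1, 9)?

Since √ is increasing, it suffices to compare squared distances:
|QV1|² = 9 + 729 = 738
|QV2|² = 121 + 0 = 121
|QV3|² = 49 + 0 = 49
|QV4|² = 4 + 36 = 40
|QV5|² = 144 + 16 = 160
|QV6|² = 4 + 25 = 29
Minimum is at V6.

V6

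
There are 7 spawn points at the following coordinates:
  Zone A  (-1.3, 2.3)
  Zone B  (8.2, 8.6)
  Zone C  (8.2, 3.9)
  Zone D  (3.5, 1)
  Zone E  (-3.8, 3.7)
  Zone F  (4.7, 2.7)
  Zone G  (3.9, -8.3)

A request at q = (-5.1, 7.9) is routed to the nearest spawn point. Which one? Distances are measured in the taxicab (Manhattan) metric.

d(q, Zone A) = 3.8 + 5.6 = 9.4
d(q, Zone B) = 13.3 + 0.7 = 14
d(q, Zone C) = 13.3 + 4 = 17.3
d(q, Zone D) = 8.6 + 6.9 = 15.5
d(q, Zone E) = 1.3 + 4.2 = 5.5
d(q, Zone F) = 9.8 + 5.2 = 15
d(q, Zone G) = 9 + 16.2 = 25.2
The smallest is to Zone E, so q lies in the Voronoi region of Zone E.

Zone E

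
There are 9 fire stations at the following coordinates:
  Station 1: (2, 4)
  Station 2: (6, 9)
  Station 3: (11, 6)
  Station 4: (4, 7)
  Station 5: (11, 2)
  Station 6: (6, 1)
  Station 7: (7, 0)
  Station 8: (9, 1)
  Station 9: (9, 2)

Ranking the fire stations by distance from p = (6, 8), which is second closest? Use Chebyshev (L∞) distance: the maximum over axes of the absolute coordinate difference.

Station 4

d(p, Station 1) = max(4, 4) = 4
d(p, Station 2) = max(0, 1) = 1
d(p, Station 3) = max(5, 2) = 5
d(p, Station 4) = max(2, 1) = 2
d(p, Station 5) = max(5, 6) = 6
d(p, Station 6) = max(0, 7) = 7
d(p, Station 7) = max(1, 8) = 8
d(p, Station 8) = max(3, 7) = 7
d(p, Station 9) = max(3, 6) = 6
Sorted ascending: Station 2, Station 4, Station 1, … — the second-nearest is Station 4.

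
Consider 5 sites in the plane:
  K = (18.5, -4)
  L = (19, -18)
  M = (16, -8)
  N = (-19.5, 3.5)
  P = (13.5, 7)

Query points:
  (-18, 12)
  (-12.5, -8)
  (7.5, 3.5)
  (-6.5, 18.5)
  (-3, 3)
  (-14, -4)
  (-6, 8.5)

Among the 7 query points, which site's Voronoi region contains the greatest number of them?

N

(-18, 12) — d² to each: K:1588.25, L:2269, M:1556, N:74.5, P:1017.25 → nearest is N
(-12.5, -8) — d² to each: K:977, L:1092.25, M:812.25, N:181.25, P:901 → nearest is N
(7.5, 3.5) — d² to each: K:177.25, L:594.5, M:204.5, N:729, P:48.25 → nearest is P
(-6.5, 18.5) — d² to each: K:1131.25, L:1982.5, M:1208.5, N:394, P:532.25 → nearest is N
(-3, 3) — d² to each: K:511.25, L:925, M:482, N:272.5, P:288.25 → nearest is N
(-14, -4) — d² to each: K:1056.25, L:1285, M:916, N:86.5, P:877.25 → nearest is N
(-6, 8.5) — d² to each: K:756.5, L:1327.25, M:756.25, N:207.25, P:382.5 → nearest is N
Tally — N:6, P:1. N captures the most (6).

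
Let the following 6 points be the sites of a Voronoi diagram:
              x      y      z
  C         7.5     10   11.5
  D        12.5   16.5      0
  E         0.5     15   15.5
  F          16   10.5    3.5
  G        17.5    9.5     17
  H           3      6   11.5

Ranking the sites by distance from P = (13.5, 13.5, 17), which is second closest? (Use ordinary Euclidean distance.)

Compare squared distances (the ordering matches that of the actual distances):
|PC|² = (13.5−7.5)² + (13.5−10)² + (17−11.5)² = 36 + 12.25 + 30.25 = 78.5
|PD|² = (13.5−12.5)² + (13.5−16.5)² + (17−0)² = 1 + 9 + 289 = 299
|PE|² = (13.5−0.5)² + (13.5−15)² + (17−15.5)² = 169 + 2.25 + 2.25 = 173.5
|PF|² = (13.5−16)² + (13.5−10.5)² + (17−3.5)² = 6.25 + 9 + 182.25 = 197.5
|PG|² = (13.5−17.5)² + (13.5−9.5)² + (17−17)² = 16 + 16 + 0 = 32
|PH|² = (13.5−3)² + (13.5−6)² + (17−11.5)² = 110.25 + 56.25 + 30.25 = 196.75
Sorted ascending: G, C, E, … — the second-nearest is C.

C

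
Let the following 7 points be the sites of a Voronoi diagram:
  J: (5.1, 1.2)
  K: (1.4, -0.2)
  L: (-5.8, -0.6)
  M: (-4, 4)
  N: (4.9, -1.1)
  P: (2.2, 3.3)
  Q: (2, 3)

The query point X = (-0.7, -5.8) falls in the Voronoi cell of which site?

Since √ is increasing, it suffices to compare squared distances:
|XJ|² = (-0.7−5.1)² + (-5.8−1.2)² = 33.64 + 49 = 82.64
|XK|² = (-0.7−1.4)² + (-5.8−(-0.2))² = 4.41 + 31.36 = 35.77
|XL|² = (-0.7−(-5.8))² + (-5.8−(-0.6))² = 26.01 + 27.04 = 53.05
|XM|² = (-0.7−(-4))² + (-5.8−4)² = 10.89 + 96.04 = 106.93
|XN|² = (-0.7−4.9)² + (-5.8−(-1.1))² = 31.36 + 22.09 = 53.45
|XP|² = (-0.7−2.2)² + (-5.8−3.3)² = 8.41 + 82.81 = 91.22
|XQ|² = (-0.7−2)² + (-5.8−3)² = 7.29 + 77.44 = 84.73
Minimum is at K.

K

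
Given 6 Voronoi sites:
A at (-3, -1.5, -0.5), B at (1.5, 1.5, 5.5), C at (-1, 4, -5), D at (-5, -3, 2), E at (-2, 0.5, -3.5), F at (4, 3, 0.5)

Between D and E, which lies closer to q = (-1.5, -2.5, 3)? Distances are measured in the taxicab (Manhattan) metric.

d(q,D) = |-1.5−(-5)| + |-2.5−(-3)| + |3−2| = 3.5 + 0.5 + 1 = 5
d(q,E) = |-1.5−(-2)| + |-2.5−0.5| + |3−(-3.5)| = 0.5 + 3 + 6.5 = 10
5 < 10, so D is closer.

D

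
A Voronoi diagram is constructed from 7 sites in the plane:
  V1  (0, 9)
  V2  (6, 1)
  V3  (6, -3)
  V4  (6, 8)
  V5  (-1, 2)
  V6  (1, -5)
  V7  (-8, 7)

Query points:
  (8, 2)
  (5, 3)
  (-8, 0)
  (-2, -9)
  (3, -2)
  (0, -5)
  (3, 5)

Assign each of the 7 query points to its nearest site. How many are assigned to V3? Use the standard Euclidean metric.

(8, 2) — d² to each: V1:113, V2:5, V3:29, V4:40, V5:81, V6:98, V7:281 → nearest is V2
(5, 3) — d² to each: V1:61, V2:5, V3:37, V4:26, V5:37, V6:80, V7:185 → nearest is V2
(-8, 0) — d² to each: V1:145, V2:197, V3:205, V4:260, V5:53, V6:106, V7:49 → nearest is V7
(-2, -9) — d² to each: V1:328, V2:164, V3:100, V4:353, V5:122, V6:25, V7:292 → nearest is V6
(3, -2) — d² to each: V1:130, V2:18, V3:10, V4:109, V5:32, V6:13, V7:202 → nearest is V3
(0, -5) — d² to each: V1:196, V2:72, V3:40, V4:205, V5:50, V6:1, V7:208 → nearest is V6
(3, 5) — d² to each: V1:25, V2:25, V3:73, V4:18, V5:25, V6:104, V7:125 → nearest is V4
1 of the 7 points has V3 as nearest.

1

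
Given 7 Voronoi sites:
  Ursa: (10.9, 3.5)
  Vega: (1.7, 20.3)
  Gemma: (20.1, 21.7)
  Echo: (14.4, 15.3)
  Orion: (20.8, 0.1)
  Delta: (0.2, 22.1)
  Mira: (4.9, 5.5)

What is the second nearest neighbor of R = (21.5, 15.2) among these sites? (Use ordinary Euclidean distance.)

Echo

Since √ is increasing, it suffices to compare squared distances:
d²(R, Ursa) = (21.5−10.9)² + (15.2−3.5)² = 112.36 + 136.89 = 249.25
d²(R, Vega) = (21.5−1.7)² + (15.2−20.3)² = 392.04 + 26.01 = 418.05
d²(R, Gemma) = (21.5−20.1)² + (15.2−21.7)² = 1.96 + 42.25 = 44.21
d²(R, Echo) = (21.5−14.4)² + (15.2−15.3)² = 50.41 + 0.01 = 50.42
d²(R, Orion) = (21.5−20.8)² + (15.2−0.1)² = 0.49 + 228.01 = 228.5
d²(R, Delta) = (21.5−0.2)² + (15.2−22.1)² = 453.69 + 47.61 = 501.3
d²(R, Mira) = (21.5−4.9)² + (15.2−5.5)² = 275.56 + 94.09 = 369.65
Sorted ascending: Gemma, Echo, Orion, … — the second-nearest is Echo.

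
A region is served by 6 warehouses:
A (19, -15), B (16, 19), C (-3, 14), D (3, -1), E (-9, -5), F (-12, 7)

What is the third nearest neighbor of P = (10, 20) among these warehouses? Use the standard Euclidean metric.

D

Squared Euclidean distances:
|PA|² = (10−19)² + (20−(-15))² = 81 + 1225 = 1306
|PB|² = (10−16)² + (20−19)² = 36 + 1 = 37
|PC|² = (10−(-3))² + (20−14)² = 169 + 36 = 205
|PD|² = (10−3)² + (20−(-1))² = 49 + 441 = 490
|PE|² = (10−(-9))² + (20−(-5))² = 361 + 625 = 986
|PF|² = (10−(-12))² + (20−7)² = 484 + 169 = 653
Sorted ascending: B, C, D, F, … — the third-nearest is D.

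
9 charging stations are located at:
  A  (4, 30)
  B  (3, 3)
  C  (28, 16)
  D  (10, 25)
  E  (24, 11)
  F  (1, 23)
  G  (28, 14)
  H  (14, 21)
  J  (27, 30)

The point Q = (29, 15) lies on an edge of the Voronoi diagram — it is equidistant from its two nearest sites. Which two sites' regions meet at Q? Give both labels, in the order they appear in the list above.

C and G

Squared distances from Q to each site:
|QA|² = (29−4)² + (15−30)² = 625 + 225 = 850
|QB|² = (29−3)² + (15−3)² = 676 + 144 = 820
|QC|² = (29−28)² + (15−16)² = 1 + 1 = 2
|QD|² = (29−10)² + (15−25)² = 361 + 100 = 461
|QE|² = (29−24)² + (15−11)² = 25 + 16 = 41
|QF|² = (29−1)² + (15−23)² = 784 + 64 = 848
|QG|² = (29−28)² + (15−14)² = 1 + 1 = 2
|QH|² = (29−14)² + (15−21)² = 225 + 36 = 261
|QJ|² = (29−27)² + (15−30)² = 4 + 225 = 229
Q is equidistant from C and G (both at squared distance 2), and every other site is strictly farther — so Q lies on the C–G Voronoi edge.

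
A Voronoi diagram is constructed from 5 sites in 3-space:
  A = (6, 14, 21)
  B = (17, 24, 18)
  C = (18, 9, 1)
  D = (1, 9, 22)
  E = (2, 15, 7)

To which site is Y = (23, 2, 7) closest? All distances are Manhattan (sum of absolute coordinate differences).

d(Y,A) = |23−6| + |2−14| + |7−21| = 17 + 12 + 14 = 43
d(Y,B) = |23−17| + |2−24| + |7−18| = 6 + 22 + 11 = 39
d(Y,C) = |23−18| + |2−9| + |7−1| = 5 + 7 + 6 = 18
d(Y,D) = |23−1| + |2−9| + |7−22| = 22 + 7 + 15 = 44
d(Y,E) = |23−2| + |2−15| + |7−7| = 21 + 13 + 0 = 34
Minimum is at C.

C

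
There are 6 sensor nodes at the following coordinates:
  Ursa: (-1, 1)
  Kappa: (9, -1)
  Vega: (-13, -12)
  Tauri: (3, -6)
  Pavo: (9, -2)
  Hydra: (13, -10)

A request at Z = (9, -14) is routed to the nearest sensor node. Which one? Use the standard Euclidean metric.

Hydra

Squared Euclidean distances:
d²(Z, Ursa) = (9−(-1))² + (-14−1)² = 100 + 225 = 325
d²(Z, Kappa) = (9−9)² + (-14−(-1))² = 0 + 169 = 169
d²(Z, Vega) = (9−(-13))² + (-14−(-12))² = 484 + 4 = 488
d²(Z, Tauri) = (9−3)² + (-14−(-6))² = 36 + 64 = 100
d²(Z, Pavo) = (9−9)² + (-14−(-2))² = 0 + 144 = 144
d²(Z, Hydra) = (9−13)² + (-14−(-10))² = 16 + 16 = 32
The smallest is to Hydra, so Z lies in the Voronoi region of Hydra.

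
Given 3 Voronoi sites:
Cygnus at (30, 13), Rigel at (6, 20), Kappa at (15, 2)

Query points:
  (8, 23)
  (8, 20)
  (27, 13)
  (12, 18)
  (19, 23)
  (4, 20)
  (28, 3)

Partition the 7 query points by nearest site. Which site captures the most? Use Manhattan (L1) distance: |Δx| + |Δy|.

(8, 23) — d to each: Cygnus:32, Rigel:5, Kappa:28 → nearest is Rigel
(8, 20) — d to each: Cygnus:29, Rigel:2, Kappa:25 → nearest is Rigel
(27, 13) — d to each: Cygnus:3, Rigel:28, Kappa:23 → nearest is Cygnus
(12, 18) — d to each: Cygnus:23, Rigel:8, Kappa:19 → nearest is Rigel
(19, 23) — d to each: Cygnus:21, Rigel:16, Kappa:25 → nearest is Rigel
(4, 20) — d to each: Cygnus:33, Rigel:2, Kappa:29 → nearest is Rigel
(28, 3) — d to each: Cygnus:12, Rigel:39, Kappa:14 → nearest is Cygnus
Tally — Cygnus:2, Rigel:5. Rigel captures the most (5).

Rigel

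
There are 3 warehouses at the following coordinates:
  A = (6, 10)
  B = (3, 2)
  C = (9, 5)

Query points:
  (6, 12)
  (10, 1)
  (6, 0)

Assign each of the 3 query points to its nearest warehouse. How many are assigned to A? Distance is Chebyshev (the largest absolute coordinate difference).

(6, 12) — d to each: A:2, B:10, C:7 → nearest is A
(10, 1) — d to each: A:9, B:7, C:4 → nearest is C
(6, 0) — d to each: A:10, B:3, C:5 → nearest is B
1 of the 3 points has A as nearest.

1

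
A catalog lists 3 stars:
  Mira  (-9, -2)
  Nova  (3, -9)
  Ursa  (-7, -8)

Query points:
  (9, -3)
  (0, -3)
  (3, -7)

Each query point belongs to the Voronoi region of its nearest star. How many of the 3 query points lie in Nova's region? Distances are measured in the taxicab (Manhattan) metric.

3

(9, -3) — d to each: Mira:19, Nova:12, Ursa:21 → nearest is Nova
(0, -3) — d to each: Mira:10, Nova:9, Ursa:12 → nearest is Nova
(3, -7) — d to each: Mira:17, Nova:2, Ursa:11 → nearest is Nova
3 of the 3 points have Nova as nearest.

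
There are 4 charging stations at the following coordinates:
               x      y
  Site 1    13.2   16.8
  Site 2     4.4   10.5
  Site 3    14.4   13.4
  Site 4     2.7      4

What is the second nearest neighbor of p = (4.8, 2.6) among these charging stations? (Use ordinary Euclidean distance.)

Site 2

Since √ is increasing, it suffices to compare squared distances:
d²(p, Site 1) = (4.8−13.2)² + (2.6−16.8)² = 70.56 + 201.64 = 272.2
d²(p, Site 2) = (4.8−4.4)² + (2.6−10.5)² = 0.16 + 62.41 = 62.57
d²(p, Site 3) = (4.8−14.4)² + (2.6−13.4)² = 92.16 + 116.64 = 208.8
d²(p, Site 4) = (4.8−2.7)² + (2.6−4)² = 4.41 + 1.96 = 6.37
Sorted ascending: Site 4, Site 2, Site 3, … — the second-nearest is Site 2.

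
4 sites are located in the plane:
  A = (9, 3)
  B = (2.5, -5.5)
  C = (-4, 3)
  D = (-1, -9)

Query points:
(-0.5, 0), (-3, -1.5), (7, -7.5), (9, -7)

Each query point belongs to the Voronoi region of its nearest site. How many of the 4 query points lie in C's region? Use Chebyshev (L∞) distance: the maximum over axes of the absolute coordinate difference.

2

(-0.5, 0) — d to each: A:9.5, B:5.5, C:3.5, D:9 → nearest is C
(-3, -1.5) — d to each: A:12, B:5.5, C:4.5, D:7.5 → nearest is C
(7, -7.5) — d to each: A:10.5, B:4.5, C:11, D:8 → nearest is B
(9, -7) — d to each: A:10, B:6.5, C:13, D:10 → nearest is B
2 of the 4 points have C as nearest.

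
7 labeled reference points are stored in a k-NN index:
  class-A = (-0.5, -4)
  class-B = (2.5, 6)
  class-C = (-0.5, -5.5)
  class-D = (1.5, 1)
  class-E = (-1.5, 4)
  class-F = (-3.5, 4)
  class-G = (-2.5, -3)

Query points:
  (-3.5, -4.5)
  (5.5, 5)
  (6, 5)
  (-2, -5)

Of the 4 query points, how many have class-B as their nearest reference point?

2

(-3.5, -4.5) — d² to each: class-A:9.25, class-B:146.25, class-C:10, class-D:55.25, class-E:76.25, class-F:72.25, class-G:3.25 → nearest is class-G
(5.5, 5) — d² to each: class-A:117, class-B:10, class-C:146.25, class-D:32, class-E:50, class-F:82, class-G:128 → nearest is class-B
(6, 5) — d² to each: class-A:123.25, class-B:13.25, class-C:152.5, class-D:36.25, class-E:57.25, class-F:91.25, class-G:136.25 → nearest is class-B
(-2, -5) — d² to each: class-A:3.25, class-B:141.25, class-C:2.5, class-D:48.25, class-E:81.25, class-F:83.25, class-G:4.25 → nearest is class-C
2 of the 4 points have class-B as nearest.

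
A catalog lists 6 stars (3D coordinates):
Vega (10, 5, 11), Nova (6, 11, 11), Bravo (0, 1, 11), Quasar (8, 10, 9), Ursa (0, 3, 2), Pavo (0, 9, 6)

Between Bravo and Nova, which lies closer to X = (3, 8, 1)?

Compare squared distances:
d²(X, Bravo) = (3−0)² + (8−1)² + (1−11)² = 9 + 49 + 100 = 158
d²(X, Nova) = (3−6)² + (8−11)² + (1−11)² = 9 + 9 + 100 = 118
158 > 118, so Nova is closer.

Nova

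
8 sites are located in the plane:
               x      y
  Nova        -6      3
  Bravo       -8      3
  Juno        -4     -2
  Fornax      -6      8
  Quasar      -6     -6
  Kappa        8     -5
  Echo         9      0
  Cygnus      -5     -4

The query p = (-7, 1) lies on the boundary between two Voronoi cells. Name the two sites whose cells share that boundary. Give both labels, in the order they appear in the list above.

Squared distances from p to each site:
d²(p, Nova) = 1 + 4 = 5
d²(p, Bravo) = 1 + 4 = 5
d²(p, Juno) = 9 + 9 = 18
d²(p, Fornax) = 1 + 49 = 50
d²(p, Quasar) = 1 + 49 = 50
d²(p, Kappa) = 225 + 36 = 261
d²(p, Echo) = 256 + 1 = 257
d²(p, Cygnus) = 4 + 25 = 29
p is equidistant from Nova and Bravo (both at squared distance 5), and every other site is strictly farther — so p lies on the Nova–Bravo Voronoi edge.

Nova and Bravo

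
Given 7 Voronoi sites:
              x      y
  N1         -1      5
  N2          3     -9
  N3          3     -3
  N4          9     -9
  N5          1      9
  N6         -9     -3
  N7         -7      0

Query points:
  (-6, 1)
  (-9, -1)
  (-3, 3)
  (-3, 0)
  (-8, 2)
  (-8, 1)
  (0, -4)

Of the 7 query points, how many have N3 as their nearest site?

1

(-6, 1) — d² to each: N1:41, N2:181, N3:97, N4:325, N5:113, N6:25, N7:2 → nearest is N7
(-9, -1) — d² to each: N1:100, N2:208, N3:148, N4:388, N5:200, N6:4, N7:5 → nearest is N6
(-3, 3) — d² to each: N1:8, N2:180, N3:72, N4:288, N5:52, N6:72, N7:25 → nearest is N1
(-3, 0) — d² to each: N1:29, N2:117, N3:45, N4:225, N5:97, N6:45, N7:16 → nearest is N7
(-8, 2) — d² to each: N1:58, N2:242, N3:146, N4:410, N5:130, N6:26, N7:5 → nearest is N7
(-8, 1) — d² to each: N1:65, N2:221, N3:137, N4:389, N5:145, N6:17, N7:2 → nearest is N7
(0, -4) — d² to each: N1:82, N2:34, N3:10, N4:106, N5:170, N6:82, N7:65 → nearest is N3
1 of the 7 points has N3 as nearest.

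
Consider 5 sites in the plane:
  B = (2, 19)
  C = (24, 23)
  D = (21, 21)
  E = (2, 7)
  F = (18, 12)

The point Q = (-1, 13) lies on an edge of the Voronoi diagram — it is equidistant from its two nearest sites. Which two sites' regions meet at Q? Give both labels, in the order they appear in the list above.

B and E

Squared distances from Q to each site:
|QB|² = 9 + 36 = 45
|QC|² = 625 + 100 = 725
|QD|² = 484 + 64 = 548
|QE|² = 9 + 36 = 45
|QF|² = 361 + 1 = 362
Q is equidistant from B and E (both at squared distance 45), and every other site is strictly farther — so Q lies on the B–E Voronoi edge.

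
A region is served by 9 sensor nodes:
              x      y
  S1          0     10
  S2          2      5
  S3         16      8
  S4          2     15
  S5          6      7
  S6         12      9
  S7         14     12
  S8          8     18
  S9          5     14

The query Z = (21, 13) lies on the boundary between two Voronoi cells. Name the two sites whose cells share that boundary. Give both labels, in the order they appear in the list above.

Squared distances from Z to each site:
|ZS1|² = 441 + 9 = 450
|ZS2|² = 361 + 64 = 425
|ZS3|² = 25 + 25 = 50
|ZS4|² = 361 + 4 = 365
|ZS5|² = 225 + 36 = 261
|ZS6|² = 81 + 16 = 97
|ZS7|² = 49 + 1 = 50
|ZS8|² = 169 + 25 = 194
|ZS9|² = 256 + 1 = 257
Z is equidistant from S3 and S7 (both at squared distance 50), and every other site is strictly farther — so Z lies on the S3–S7 Voronoi edge.

S3 and S7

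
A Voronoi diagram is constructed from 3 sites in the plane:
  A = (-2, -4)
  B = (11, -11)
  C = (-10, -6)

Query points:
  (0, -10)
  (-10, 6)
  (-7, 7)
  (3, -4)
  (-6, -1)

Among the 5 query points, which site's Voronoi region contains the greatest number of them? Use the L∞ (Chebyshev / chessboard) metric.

(0, -10) — d to each: A:6, B:11, C:10 → nearest is A
(-10, 6) — d to each: A:10, B:21, C:12 → nearest is A
(-7, 7) — d to each: A:11, B:18, C:13 → nearest is A
(3, -4) — d to each: A:5, B:8, C:13 → nearest is A
(-6, -1) — d to each: A:4, B:17, C:5 → nearest is A
Tally — A:5. A captures the most (5).

A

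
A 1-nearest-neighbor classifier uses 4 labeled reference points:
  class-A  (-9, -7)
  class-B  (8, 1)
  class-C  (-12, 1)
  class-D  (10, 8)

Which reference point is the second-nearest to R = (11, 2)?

class-D

Squared Euclidean distances:
d²(R, class-A) = (11−(-9))² + (2−(-7))² = 400 + 81 = 481
d²(R, class-B) = (11−8)² + (2−1)² = 9 + 1 = 10
d²(R, class-C) = (11−(-12))² + (2−1)² = 529 + 1 = 530
d²(R, class-D) = (11−10)² + (2−8)² = 1 + 36 = 37
Sorted ascending: class-B, class-D, class-A, … — the second-nearest is class-D.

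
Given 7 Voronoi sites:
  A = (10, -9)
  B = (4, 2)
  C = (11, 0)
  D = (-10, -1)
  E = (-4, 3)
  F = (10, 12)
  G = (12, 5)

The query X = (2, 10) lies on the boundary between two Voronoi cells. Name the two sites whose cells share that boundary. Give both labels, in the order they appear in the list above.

B and F

Squared distances from X to each site:
|XA|² = (2−10)² + (10−(-9))² = 64 + 361 = 425
|XB|² = (2−4)² + (10−2)² = 4 + 64 = 68
|XC|² = (2−11)² + (10−0)² = 81 + 100 = 181
|XD|² = (2−(-10))² + (10−(-1))² = 144 + 121 = 265
|XE|² = (2−(-4))² + (10−3)² = 36 + 49 = 85
|XF|² = (2−10)² + (10−12)² = 64 + 4 = 68
|XG|² = (2−12)² + (10−5)² = 100 + 25 = 125
X is equidistant from B and F (both at squared distance 68), and every other site is strictly farther — so X lies on the B–F Voronoi edge.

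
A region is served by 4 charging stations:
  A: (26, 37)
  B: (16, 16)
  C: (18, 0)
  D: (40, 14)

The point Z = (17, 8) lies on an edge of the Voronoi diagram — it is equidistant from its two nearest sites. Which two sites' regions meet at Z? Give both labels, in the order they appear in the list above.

B and C

Squared distances from Z to each site:
|ZA|² = 81 + 841 = 922
|ZB|² = 1 + 64 = 65
|ZC|² = 1 + 64 = 65
|ZD|² = 529 + 36 = 565
Z is equidistant from B and C (both at squared distance 65), and every other site is strictly farther — so Z lies on the B–C Voronoi edge.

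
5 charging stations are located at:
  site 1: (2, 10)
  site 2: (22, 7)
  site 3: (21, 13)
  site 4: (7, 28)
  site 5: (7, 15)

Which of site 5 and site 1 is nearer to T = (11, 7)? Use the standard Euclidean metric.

site 5

Compare squared distances:
d²(T, site 5) = (11−7)² + (7−15)² = 16 + 64 = 80
d²(T, site 1) = (11−2)² + (7−10)² = 81 + 9 = 90
80 < 90, so site 5 is closer.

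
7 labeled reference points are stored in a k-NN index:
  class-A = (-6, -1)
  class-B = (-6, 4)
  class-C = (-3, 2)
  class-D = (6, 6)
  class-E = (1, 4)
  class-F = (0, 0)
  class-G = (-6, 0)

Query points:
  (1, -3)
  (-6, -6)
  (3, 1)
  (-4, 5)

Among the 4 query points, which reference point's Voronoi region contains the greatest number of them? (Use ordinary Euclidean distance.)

class-F

(1, -3) — d² to each: class-A:53, class-B:98, class-C:41, class-D:106, class-E:49, class-F:10, class-G:58 → nearest is class-F
(-6, -6) — d² to each: class-A:25, class-B:100, class-C:73, class-D:288, class-E:149, class-F:72, class-G:36 → nearest is class-A
(3, 1) — d² to each: class-A:85, class-B:90, class-C:37, class-D:34, class-E:13, class-F:10, class-G:82 → nearest is class-F
(-4, 5) — d² to each: class-A:40, class-B:5, class-C:10, class-D:101, class-E:26, class-F:41, class-G:29 → nearest is class-B
Tally — class-A:1, class-B:1, class-F:2. class-F captures the most (2).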